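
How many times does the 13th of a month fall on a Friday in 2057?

The 13th falls on a Friday when the month's 13th has weekday Fri.
Jan 13 is Sat; Feb 13 is Tue; Mar 13 is Tue; Apr 13 is Fri ✓; May 13 is Sun; Jun 13 is Wed; Jul 13 is Fri ✓; Aug 13 is Mon; Sep 13 is Thu; Oct 13 is Sat; Nov 13 is Tue; Dec 13 is Thu.
Friday the 13ths: Apr, Jul.

2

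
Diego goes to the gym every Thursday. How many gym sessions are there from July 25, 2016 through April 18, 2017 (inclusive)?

July 25, 2016 is a Monday.
The range spans 268 days (inclusive of both endpoints).
268 = 7 × 38 + 2, so there are 38 full weeks plus 2 extra days.
Each full week contributes one Thursday: 38 so far.
The 2 extra days are Mon, Tue — none qualify.
Total: 38 + 0 = 38.

38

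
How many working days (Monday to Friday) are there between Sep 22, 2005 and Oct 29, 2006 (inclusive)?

Sep 22, 2005 is a Thursday.
The range spans 403 days (inclusive of both endpoints).
403 = 7 × 57 + 4, so there are 57 full weeks plus 4 extra days.
Each full week contributes 5 weekdays (Mon–Fri): 57 × 5 = 285.
The 4 extra days are Thursday, Friday, Saturday, Sunday — 2 of them qualify.
Total: 285 + 2 = 287.

287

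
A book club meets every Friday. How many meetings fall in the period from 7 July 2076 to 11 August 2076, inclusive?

7 July 2076 is a Tuesday.
That's 36 days from start to end, counting both.
36 = 7 × 5 + 1, so there are 5 full weeks plus 1 extra day.
Each full week contributes one Friday: 5 so far.
The 1 extra day is Tuesday — none qualify.
Total: 5 + 0 = 5.

5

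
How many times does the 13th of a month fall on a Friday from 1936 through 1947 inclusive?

19

Friday-the-13ths by year:
1936: Mar, Nov
1937: Aug
1938: May
1939: Jan, Oct
1940: Sep, Dec
1941: Jun
1942: Feb, Mar, Nov
1943: Aug
1944: Oct
1945: Apr, Jul
1946: Sep, Dec
1947: Jun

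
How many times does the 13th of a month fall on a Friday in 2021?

The 13th falls on a Friday when the month's 13th has weekday Fri.
Jan 13 is Wed; Feb 13 is Sat; Mar 13 is Sat; Apr 13 is Tue; May 13 is Thu; Jun 13 is Sun; Jul 13 is Tue; Aug 13 is Fri ✓; Sep 13 is Mon; Oct 13 is Wed; Nov 13 is Sat; Dec 13 is Mon.
Friday the 13ths: Aug.

1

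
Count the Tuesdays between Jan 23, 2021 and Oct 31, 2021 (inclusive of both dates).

Jan 23, 2021 is a Saturday.
The range spans 282 days (inclusive of both endpoints).
282 = 7 × 40 + 2, so there are 40 full weeks plus 2 extra days.
Each full week contributes one Tuesday: 40 so far.
The 2 extra days are Saturday, Sunday — none qualify.
Total: 40 + 0 = 40.

40 Tuesdays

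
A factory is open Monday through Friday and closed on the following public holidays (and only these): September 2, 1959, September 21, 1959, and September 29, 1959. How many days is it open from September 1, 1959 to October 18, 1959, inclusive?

September 1, 1959 is a Tuesday.
That's 48 days from start to end, counting both.
48 = 7 × 6 + 6, so there are 6 full weeks plus 6 extra days.
Each full week contributes 5 weekdays (Mon–Fri): 6 × 5 = 30.
The 6 extra days are Tue, Wed, Thu, Fri, Sat, Sun — 4 of them qualify.
Total: 30 + 4 = 34.
Holidays: September 2, 1959 (Wed); September 21, 1959 (Mon); September 29, 1959 (Tue).
All 3 holidays fall on weekdays, so subtract 3.
Business days: 34 − 3 = 31.

31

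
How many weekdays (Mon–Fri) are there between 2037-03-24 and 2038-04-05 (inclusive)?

2037-03-24 is a Tuesday.
From 2037-03-24 to 2038-04-05 is 378 days inclusive.
378 = 7 × 54, so the span is exactly 54 full weeks.
Each full week contributes 5 weekdays (Mon–Fri): 54 × 5 = 270.

270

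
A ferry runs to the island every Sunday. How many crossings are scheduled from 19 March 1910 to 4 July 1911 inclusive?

19 March 1910 is a Saturday.
From 19 March 1910 to 4 July 1911 is 473 days inclusive.
473 = 7 × 67 + 4, so there are 67 full weeks plus 4 extra days.
Each full week contributes one Sunday: 67 so far.
The 4 extra days are Sat, Sun, Mon, Tue — 1 of them qualifies.
Total: 67 + 1 = 68.

68 Sundays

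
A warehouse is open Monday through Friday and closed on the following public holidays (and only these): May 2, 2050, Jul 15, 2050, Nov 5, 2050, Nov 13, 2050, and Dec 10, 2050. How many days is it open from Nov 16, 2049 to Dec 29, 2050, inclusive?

Nov 16, 2049 is a Tuesday.
That's 409 days from start to end, counting both.
409 = 7 × 58 + 3, so there are 58 full weeks plus 3 extra days.
Each full week contributes 5 weekdays (Mon–Fri): 58 × 5 = 290.
The 3 extra days are Tue, Wed, Thu — 3 of them qualify.
Total: 290 + 3 = 293.
Holidays: May 2, 2050 (Mon); Jul 15, 2050 (Fri); Nov 5, 2050 (Sat); Nov 13, 2050 (Sun); Dec 10, 2050 (Sat).
2 of the 5 holidays fall on weekdays; the rest are weekends and were already excluded.
Business days: 293 − 2 = 291.

291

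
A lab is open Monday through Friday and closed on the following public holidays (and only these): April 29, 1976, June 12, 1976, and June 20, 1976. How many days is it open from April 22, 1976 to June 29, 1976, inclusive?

April 22, 1976 is a Thursday.
That's 69 days from start to end, counting both.
69 = 7 × 9 + 6, so there are 9 full weeks plus 6 extra days.
Each full week contributes 5 weekdays (Mon–Fri): 9 × 5 = 45.
The 6 extra days are Thursday, Friday, Saturday, Sunday, Monday, Tuesday — 4 of them qualify.
Total: 45 + 4 = 49.
Holidays: April 29, 1976 (Thu); June 12, 1976 (Sat); June 20, 1976 (Sun).
1 of the 3 holidays fall on weekdays; the rest are weekends and were already excluded.
Business days: 49 − 1 = 48.

48 business days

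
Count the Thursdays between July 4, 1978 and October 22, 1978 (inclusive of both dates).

July 4, 1978 is a Tuesday.
The range spans 111 days (inclusive of both endpoints).
111 = 7 × 15 + 6, so there are 15 full weeks plus 6 extra days.
Each full week contributes one Thursday: 15 so far.
The 6 extra days are Tuesday, Wednesday, Thursday, Friday, Saturday, Sunday — 1 of them qualifies.
Total: 15 + 1 = 16.

16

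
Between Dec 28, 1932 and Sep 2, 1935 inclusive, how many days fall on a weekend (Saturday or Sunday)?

Dec 28, 1932 is a Wednesday.
The range spans 979 days (inclusive of both endpoints).
979 = 7 × 139 + 6, so there are 139 full weeks plus 6 extra days.
Each full week contributes 2 weekend days (Sat, Sun): 139 × 2 = 278.
The 6 extra days are Wed, Thu, Fri, Sat, Sun, Mon — 2 of them qualify.
Total: 278 + 2 = 280.

280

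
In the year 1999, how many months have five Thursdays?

4

A month has five Thursdays exactly when Thursday falls within its first (length − 28) days.
Jan: 31 days, starts Fri → 5 of Fri, Sat, Sun
Feb: 28 days, starts Mon → 5 of (none)
Mar: 31 days, starts Mon → 5 of Mon, Tue, Wed
Apr: 30 days, starts Thu → 5 of Thu, Fri ✓
May: 31 days, starts Sat → 5 of Sat, Sun, Mon
Jun: 30 days, starts Tue → 5 of Tue, Wed
Jul: 31 days, starts Thu → 5 of Thu, Fri, Sat ✓
Aug: 31 days, starts Sun → 5 of Sun, Mon, Tue
Sep: 30 days, starts Wed → 5 of Wed, Thu ✓
Oct: 31 days, starts Fri → 5 of Fri, Sat, Sun
Nov: 30 days, starts Mon → 5 of Mon, Tue
Dec: 31 days, starts Wed → 5 of Wed, Thu, Fri ✓
Months with five Thursdays: Apr, Jul, Sep, Dec.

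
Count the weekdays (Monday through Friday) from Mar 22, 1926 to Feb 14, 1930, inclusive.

Mar 22, 1926 is a Monday.
That's 1426 days from start to end, counting both.
1426 = 7 × 203 + 5, so there are 203 full weeks plus 5 extra days.
Each full week contributes 5 weekdays (Mon–Fri): 203 × 5 = 1015.
The 5 extra days are Monday, Tuesday, Wednesday, Thursday, Friday — 5 of them qualify.
Total: 1015 + 5 = 1020.

1020 weekdays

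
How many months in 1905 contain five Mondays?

A month has five Mondays exactly when Monday falls within its first (length − 28) days.
Jan: 31 days, starts Sun → 5 of Sun, Mon, Tue ✓
Feb: 28 days, starts Wed → 5 of (none)
Mar: 31 days, starts Wed → 5 of Wed, Thu, Fri
Apr: 30 days, starts Sat → 5 of Sat, Sun
May: 31 days, starts Mon → 5 of Mon, Tue, Wed ✓
Jun: 30 days, starts Thu → 5 of Thu, Fri
Jul: 31 days, starts Sat → 5 of Sat, Sun, Mon ✓
Aug: 31 days, starts Tue → 5 of Tue, Wed, Thu
Sep: 30 days, starts Fri → 5 of Fri, Sat
Oct: 31 days, starts Sun → 5 of Sun, Mon, Tue ✓
Nov: 30 days, starts Wed → 5 of Wed, Thu
Dec: 31 days, starts Fri → 5 of Fri, Sat, Sun
Months with five Mondays: Jan, May, Jul, Oct.

4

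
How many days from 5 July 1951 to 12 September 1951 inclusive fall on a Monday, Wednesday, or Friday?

5 July 1951 is a Thursday.
The range spans 70 days (inclusive of both endpoints).
70 = 7 × 10, so the span is exactly 10 full weeks.
Each full week contributes 3 days from the set (Mon, Wed, Fri): 10 × 3 = 30.
Total: 30.

30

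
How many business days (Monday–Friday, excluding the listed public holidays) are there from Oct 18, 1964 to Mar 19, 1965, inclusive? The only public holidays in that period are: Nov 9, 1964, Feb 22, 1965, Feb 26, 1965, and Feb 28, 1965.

Oct 18, 1964 is a Sunday.
The range spans 153 days (inclusive of both endpoints).
153 = 7 × 21 + 6, so there are 21 full weeks plus 6 extra days.
Each full week contributes 5 weekdays (Mon–Fri): 21 × 5 = 105.
The 6 extra days are Sun, Mon, Tue, Wed, Thu, Fri — 5 of them qualify.
Total: 105 + 5 = 110.
Holidays: Nov 9, 1964 (Mon); Feb 22, 1965 (Mon); Feb 26, 1965 (Fri); Feb 28, 1965 (Sun).
3 of the 4 holidays fall on weekdays; the rest are weekends and were already excluded.
Business days: 110 − 3 = 107.

107 business days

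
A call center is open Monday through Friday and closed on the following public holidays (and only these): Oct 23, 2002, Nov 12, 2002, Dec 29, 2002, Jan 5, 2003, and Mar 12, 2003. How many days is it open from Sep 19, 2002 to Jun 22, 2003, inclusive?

194

Sep 19, 2002 is a Thursday.
That's 277 days from start to end, counting both.
277 = 7 × 39 + 4, so there are 39 full weeks plus 4 extra days.
Each full week contributes 5 weekdays (Mon–Fri): 39 × 5 = 195.
The 4 extra days are Thursday, Friday, Saturday, Sunday — 2 of them qualify.
Total: 195 + 2 = 197.
Holidays: Oct 23, 2002 (Wed); Nov 12, 2002 (Tue); Dec 29, 2002 (Sun); Jan 5, 2003 (Sun); Mar 12, 2003 (Wed).
3 of the 5 holidays fall on weekdays; the rest are weekends and were already excluded.
Business days: 197 − 3 = 194.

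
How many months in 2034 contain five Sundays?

A month has five Sundays exactly when Sunday falls within its first (length − 28) days.
Jan: 31 days, starts Sun → 5 of Sun, Mon, Tue ✓
Feb: 28 days, starts Wed → 5 of (none)
Mar: 31 days, starts Wed → 5 of Wed, Thu, Fri
Apr: 30 days, starts Sat → 5 of Sat, Sun ✓
May: 31 days, starts Mon → 5 of Mon, Tue, Wed
Jun: 30 days, starts Thu → 5 of Thu, Fri
Jul: 31 days, starts Sat → 5 of Sat, Sun, Mon ✓
Aug: 31 days, starts Tue → 5 of Tue, Wed, Thu
Sep: 30 days, starts Fri → 5 of Fri, Sat
Oct: 31 days, starts Sun → 5 of Sun, Mon, Tue ✓
Nov: 30 days, starts Wed → 5 of Wed, Thu
Dec: 31 days, starts Fri → 5 of Fri, Sat, Sun ✓
Months with five Sundays: Jan, Apr, Jul, Oct, Dec.

5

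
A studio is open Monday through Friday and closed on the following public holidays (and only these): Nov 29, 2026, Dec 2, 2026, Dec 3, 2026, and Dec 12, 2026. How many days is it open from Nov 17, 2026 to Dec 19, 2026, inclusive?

Nov 17, 2026 is a Tuesday.
The range spans 33 days (inclusive of both endpoints).
33 = 7 × 4 + 5, so there are 4 full weeks plus 5 extra days.
Each full week contributes 5 weekdays (Mon–Fri): 4 × 5 = 20.
The 5 extra days are Tuesday, Wednesday, Thursday, Friday, Saturday — 4 of them qualify.
Total: 20 + 4 = 24.
Holidays: Nov 29, 2026 (Sun); Dec 2, 2026 (Wed); Dec 3, 2026 (Thu); Dec 12, 2026 (Sat).
2 of the 4 holidays fall on weekdays; the rest are weekends and were already excluded.
Business days: 24 − 2 = 22.

22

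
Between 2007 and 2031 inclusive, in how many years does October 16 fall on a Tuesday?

4

Day of week of October 16 in each year:
2007: Tue ✓, 2008: Thu, 2009: Fri, 2010: Sat, 2011: Sun, 2012: Tue ✓, 2013: Wed, 2014: Thu, 2015: Fri, 2016: Sun, 2017: Mon, 2018: Tue ✓, 2019: Wed, 2020: Fri, 2021: Sat, 2022: Sun, 2023: Mon, 2024: Wed, 2025: Thu, 2026: Fri, 2027: Sat, 2028: Mon, 2029: Tue ✓, 2030: Wed, 2031: Thu
Tuesdays: 2007, 2012, 2018, 2029.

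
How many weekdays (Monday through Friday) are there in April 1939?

20

1 April 1939 is a Saturday.
That's 30 days from start to end, counting both.
30 = 7 × 4 + 2, so there are 4 full weeks plus 2 extra days.
Each full week contributes 5 weekdays (Mon–Fri): 4 × 5 = 20.
The 2 extra days are Sat, Sun — none qualify.
Total: 20 + 0 = 20.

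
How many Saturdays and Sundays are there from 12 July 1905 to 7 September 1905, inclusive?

12 July 1905 is a Wednesday.
The range spans 58 days (inclusive of both endpoints).
58 = 7 × 8 + 2, so there are 8 full weeks plus 2 extra days.
Each full week contributes 2 weekend days (Sat, Sun): 8 × 2 = 16.
The 2 extra days are Wednesday, Thursday — none qualify.
Total: 16 + 0 = 16.

16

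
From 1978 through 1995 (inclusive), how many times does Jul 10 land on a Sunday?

3

Day of week of July 10 in each year:
1978: Mon, 1979: Tue, 1980: Thu, 1981: Fri, 1982: Sat, 1983: Sun ✓, 1984: Tue, 1985: Wed, 1986: Thu, 1987: Fri, 1988: Sun ✓, 1989: Mon, 1990: Tue, 1991: Wed, 1992: Fri, 1993: Sat, 1994: Sun ✓, 1995: Mon
Sundays: 1983, 1988, 1994.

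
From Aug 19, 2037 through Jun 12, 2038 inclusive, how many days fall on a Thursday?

43

Aug 19, 2037 is a Wednesday.
From Aug 19, 2037 to Jun 12, 2038 is 298 days inclusive.
298 = 7 × 42 + 4, so there are 42 full weeks plus 4 extra days.
Each full week contributes one Thursday: 42 so far.
The 4 extra days are Wed, Thu, Fri, Sat — 1 of them qualifies.
Total: 42 + 1 = 43.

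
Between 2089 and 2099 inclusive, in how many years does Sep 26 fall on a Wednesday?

2

Day of week of September 26 in each year:
2089: Mon, 2090: Tue, 2091: Wed ✓, 2092: Fri, 2093: Sat, 2094: Sun, 2095: Mon, 2096: Wed ✓, 2097: Thu, 2098: Fri, 2099: Sat
Wednesdays: 2091, 2096.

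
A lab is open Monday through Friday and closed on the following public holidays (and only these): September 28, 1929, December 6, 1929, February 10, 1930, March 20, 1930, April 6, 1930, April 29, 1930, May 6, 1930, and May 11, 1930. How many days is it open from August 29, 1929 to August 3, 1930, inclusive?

August 29, 1929 is a Thursday.
The range spans 340 days (inclusive of both endpoints).
340 = 7 × 48 + 4, so there are 48 full weeks plus 4 extra days.
Each full week contributes 5 weekdays (Mon–Fri): 48 × 5 = 240.
The 4 extra days are Thu, Fri, Sat, Sun — 2 of them qualify.
Total: 240 + 2 = 242.
Holidays: September 28, 1929 (Sat); December 6, 1929 (Fri); February 10, 1930 (Mon); March 20, 1930 (Thu); April 6, 1930 (Sun); April 29, 1930 (Tue); May 6, 1930 (Tue); May 11, 1930 (Sun).
5 of the 8 holidays fall on weekdays; the rest are weekends and were already excluded.
Business days: 242 − 5 = 237.

237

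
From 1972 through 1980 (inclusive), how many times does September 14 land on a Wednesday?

1

Day of week of September 14 in each year:
1972: Thu, 1973: Fri, 1974: Sat, 1975: Sun, 1976: Tue, 1977: Wed ✓, 1978: Thu, 1979: Fri, 1980: Sun
Wednesdays: 1977.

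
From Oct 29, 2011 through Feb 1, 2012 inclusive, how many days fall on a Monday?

Oct 29, 2011 is a Saturday.
That's 96 days from start to end, counting both.
96 = 7 × 13 + 5, so there are 13 full weeks plus 5 extra days.
Each full week contributes one Monday: 13 so far.
The 5 extra days are Saturday, Sunday, Monday, Tuesday, Wednesday — 1 of them qualifies.
Total: 13 + 1 = 14.

14 Mondays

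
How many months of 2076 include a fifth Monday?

4

A month has five Mondays exactly when Monday falls within its first (length − 28) days.
Jan: 31 days, starts Wed → 5 of Wed, Thu, Fri
Feb: 29 days, starts Sat → 5 of Sat
Mar: 31 days, starts Sun → 5 of Sun, Mon, Tue ✓
Apr: 30 days, starts Wed → 5 of Wed, Thu
May: 31 days, starts Fri → 5 of Fri, Sat, Sun
Jun: 30 days, starts Mon → 5 of Mon, Tue ✓
Jul: 31 days, starts Wed → 5 of Wed, Thu, Fri
Aug: 31 days, starts Sat → 5 of Sat, Sun, Mon ✓
Sep: 30 days, starts Tue → 5 of Tue, Wed
Oct: 31 days, starts Thu → 5 of Thu, Fri, Sat
Nov: 30 days, starts Sun → 5 of Sun, Mon ✓
Dec: 31 days, starts Tue → 5 of Tue, Wed, Thu
Months with five Mondays: Mar, Jun, Aug, Nov.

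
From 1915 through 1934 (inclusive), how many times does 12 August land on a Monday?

2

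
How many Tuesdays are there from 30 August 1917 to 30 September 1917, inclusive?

4 Tuesdays

30 August 1917 is a Thursday.
From 30 August 1917 to 30 September 1917 is 32 days inclusive.
32 = 7 × 4 + 4, so there are 4 full weeks plus 4 extra days.
Each full week contributes one Tuesday: 4 so far.
The 4 extra days are Thu, Fri, Sat, Sun — none qualify.
Total: 4 + 0 = 4.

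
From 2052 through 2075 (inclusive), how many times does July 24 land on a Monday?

Day of week of July 24 in each year:
2052: Wed, 2053: Thu, 2054: Fri, 2055: Sat, 2056: Mon ✓, 2057: Tue, 2058: Wed, 2059: Thu, 2060: Sat, 2061: Sun, 2062: Mon ✓, 2063: Tue, 2064: Thu, 2065: Fri, 2066: Sat, 2067: Sun, 2068: Tue, 2069: Wed, 2070: Thu, 2071: Fri, 2072: Sun, 2073: Mon ✓, 2074: Tue, 2075: Wed
Mondays: 2056, 2062, 2073.

3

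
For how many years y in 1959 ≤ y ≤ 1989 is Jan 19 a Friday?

4

Day of week of January 19 in each year:
1959: Mon, 1960: Tue, 1961: Thu, 1962: Fri ✓, 1963: Sat, 1964: Sun, 1965: Tue, 1966: Wed, 1967: Thu, 1968: Fri ✓, 1969: Sun, 1970: Mon, 1971: Tue, 1972: Wed, 1973: Fri ✓, 1974: Sat, 1975: Sun, 1976: Mon, 1977: Wed, 1978: Thu, 1979: Fri ✓, 1980: Sat, 1981: Mon, 1982: Tue, 1983: Wed, 1984: Thu, 1985: Sat, 1986: Sun, 1987: Mon, 1988: Tue, 1989: Thu
Fridays: 1962, 1968, 1973, 1979.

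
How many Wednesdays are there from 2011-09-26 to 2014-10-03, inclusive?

158 Wednesdays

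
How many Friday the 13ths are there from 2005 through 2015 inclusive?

20

Friday-the-13ths by year:
2005: May
2006: Jan, Oct
2007: Apr, Jul
2008: Jun
2009: Feb, Mar, Nov
2010: Aug
2011: May
2012: Jan, Apr, Jul
2013: Sep, Dec
2014: Jun
2015: Feb, Mar, Nov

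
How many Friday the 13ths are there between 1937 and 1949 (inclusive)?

20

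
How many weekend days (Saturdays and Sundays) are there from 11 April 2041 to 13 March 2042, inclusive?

96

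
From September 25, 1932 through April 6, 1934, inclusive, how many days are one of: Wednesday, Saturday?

159

September 25, 1932 is a Sunday.
From September 25, 1932 to April 6, 1934 is 559 days inclusive.
559 = 7 × 79 + 6, so there are 79 full weeks plus 6 extra days.
Each full week contributes 2 days from the set (Wed, Sat): 79 × 2 = 158.
The 6 extra days are Sunday, Monday, Tuesday, Wednesday, Thursday, Friday — 1 of them qualifies.
Total: 158 + 1 = 159.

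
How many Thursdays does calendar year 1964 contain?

53

January 1, 1964 is a Wednesday.
That's 366 days from start to end, counting both.
366 = 7 × 52 + 2, so there are 52 full weeks plus 2 extra days.
Each full week contributes one Thursday: 52 so far.
The 2 extra days are Wednesday, Thursday — 1 of them qualifies.
Total: 52 + 1 = 53.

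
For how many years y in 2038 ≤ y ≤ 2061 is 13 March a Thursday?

Day of week of March 13 in each year:
2038: Sat, 2039: Sun, 2040: Tue, 2041: Wed, 2042: Thu ✓, 2043: Fri, 2044: Sun, 2045: Mon, 2046: Tue, 2047: Wed, 2048: Fri, 2049: Sat, 2050: Sun, 2051: Mon, 2052: Wed, 2053: Thu ✓, 2054: Fri, 2055: Sat, 2056: Mon, 2057: Tue, 2058: Wed, 2059: Thu ✓, 2060: Sat, 2061: Sun
Thursdays: 2042, 2053, 2059.

3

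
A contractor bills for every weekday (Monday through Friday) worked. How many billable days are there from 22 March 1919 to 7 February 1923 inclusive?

1013 weekdays

22 March 1919 is a Saturday.
That's 1419 days from start to end, counting both.
1419 = 7 × 202 + 5, so there are 202 full weeks plus 5 extra days.
Each full week contributes 5 weekdays (Mon–Fri): 202 × 5 = 1010.
The 5 extra days are Saturday, Sunday, Monday, Tuesday, Wednesday — 3 of them qualify.
Total: 1010 + 3 = 1013.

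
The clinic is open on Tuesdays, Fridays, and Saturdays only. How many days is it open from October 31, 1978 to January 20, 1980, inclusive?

192

October 31, 1978 is a Tuesday.
From October 31, 1978 to January 20, 1980 is 447 days inclusive.
447 = 7 × 63 + 6, so there are 63 full weeks plus 6 extra days.
Each full week contributes 3 days from the set (Tue, Fri, Sat): 63 × 3 = 189.
The 6 extra days are Tue, Wed, Thu, Fri, Sat, Sun — 3 of them qualify.
Total: 189 + 3 = 192.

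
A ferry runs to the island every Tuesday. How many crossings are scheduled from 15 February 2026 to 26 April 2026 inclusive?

10 Tuesdays

15 February 2026 is a Sunday.
That's 71 days from start to end, counting both.
71 = 7 × 10 + 1, so there are 10 full weeks plus 1 extra day.
Each full week contributes one Tuesday: 10 so far.
The 1 extra day is Sunday — none qualify.
Total: 10 + 0 = 10.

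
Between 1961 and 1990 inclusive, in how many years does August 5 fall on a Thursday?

Day of week of August 5 in each year:
1961: Sat, 1962: Sun, 1963: Mon, 1964: Wed, 1965: Thu ✓, 1966: Fri, 1967: Sat, 1968: Mon, 1969: Tue, 1970: Wed, 1971: Thu ✓, 1972: Sat, 1973: Sun, 1974: Mon, 1975: Tue, 1976: Thu ✓, 1977: Fri, 1978: Sat, 1979: Sun, 1980: Tue, 1981: Wed, 1982: Thu ✓, 1983: Fri, 1984: Sun, 1985: Mon, 1986: Tue, 1987: Wed, 1988: Fri, 1989: Sat, 1990: Sun
Thursdays: 1965, 1971, 1976, 1982.

4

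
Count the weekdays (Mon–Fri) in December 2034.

21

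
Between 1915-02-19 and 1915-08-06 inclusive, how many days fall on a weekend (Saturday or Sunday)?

1915-02-19 is a Friday.
The range spans 169 days (inclusive of both endpoints).
169 = 7 × 24 + 1, so there are 24 full weeks plus 1 extra day.
Each full week contributes 2 weekend days (Sat, Sun): 24 × 2 = 48.
The 1 extra day is Friday — none qualify.
Total: 48 + 0 = 48.

48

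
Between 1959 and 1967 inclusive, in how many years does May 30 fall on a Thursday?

Day of week of May 30 in each year:
1959: Sat, 1960: Mon, 1961: Tue, 1962: Wed, 1963: Thu ✓, 1964: Sat, 1965: Sun, 1966: Mon, 1967: Tue
Thursdays: 1963.

1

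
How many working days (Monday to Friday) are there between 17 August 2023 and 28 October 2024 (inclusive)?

313

17 August 2023 is a Thursday.
From 17 August 2023 to 28 October 2024 is 439 days inclusive.
439 = 7 × 62 + 5, so there are 62 full weeks plus 5 extra days.
Each full week contributes 5 weekdays (Mon–Fri): 62 × 5 = 310.
The 5 extra days are Thursday, Friday, Saturday, Sunday, Monday — 3 of them qualify.
Total: 310 + 3 = 313.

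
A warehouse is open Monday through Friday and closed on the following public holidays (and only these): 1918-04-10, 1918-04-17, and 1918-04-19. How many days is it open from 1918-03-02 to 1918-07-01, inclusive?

1918-03-02 is a Saturday.
From 1918-03-02 to 1918-07-01 is 122 days inclusive.
122 = 7 × 17 + 3, so there are 17 full weeks plus 3 extra days.
Each full week contributes 5 weekdays (Mon–Fri): 17 × 5 = 85.
The 3 extra days are Sat, Sun, Mon — 1 of them qualifies.
Total: 85 + 1 = 86.
Holidays: 1918-04-10 (Wed); 1918-04-17 (Wed); 1918-04-19 (Fri).
All 3 holidays fall on weekdays, so subtract 3.
Business days: 86 − 3 = 83.

83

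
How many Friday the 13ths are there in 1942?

3

The 13th falls on a Friday when the month's 13th has weekday Fri.
Jan 13 is Tue; Feb 13 is Fri ✓; Mar 13 is Fri ✓; Apr 13 is Mon; May 13 is Wed; Jun 13 is Sat; Jul 13 is Mon; Aug 13 is Thu; Sep 13 is Sun; Oct 13 is Tue; Nov 13 is Fri ✓; Dec 13 is Sun.
Friday the 13ths: Feb, Mar, Nov.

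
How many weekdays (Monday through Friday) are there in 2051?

260 weekdays

2051-01-01 is a Sunday.
From 2051-01-01 to 2051-12-31 is 365 days inclusive.
365 = 7 × 52 + 1, so there are 52 full weeks plus 1 extra day.
Each full week contributes 5 weekdays (Mon–Fri): 52 × 5 = 260.
The 1 extra day is Sun — none qualify.
Total: 260 + 0 = 260.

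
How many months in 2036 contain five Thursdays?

4

A month has five Thursdays exactly when Thursday falls within its first (length − 28) days.
Jan: 31 days, starts Tue → 5 of Tue, Wed, Thu ✓
Feb: 29 days, starts Fri → 5 of Fri
Mar: 31 days, starts Sat → 5 of Sat, Sun, Mon
Apr: 30 days, starts Tue → 5 of Tue, Wed
May: 31 days, starts Thu → 5 of Thu, Fri, Sat ✓
Jun: 30 days, starts Sun → 5 of Sun, Mon
Jul: 31 days, starts Tue → 5 of Tue, Wed, Thu ✓
Aug: 31 days, starts Fri → 5 of Fri, Sat, Sun
Sep: 30 days, starts Mon → 5 of Mon, Tue
Oct: 31 days, starts Wed → 5 of Wed, Thu, Fri ✓
Nov: 30 days, starts Sat → 5 of Sat, Sun
Dec: 31 days, starts Mon → 5 of Mon, Tue, Wed
Months with five Thursdays: Jan, May, Jul, Oct.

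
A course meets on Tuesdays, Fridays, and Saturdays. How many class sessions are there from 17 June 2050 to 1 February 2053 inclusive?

17 June 2050 is a Friday.
From 17 June 2050 to 1 February 2053 is 961 days inclusive.
961 = 7 × 137 + 2, so there are 137 full weeks plus 2 extra days.
Each full week contributes 3 days from the set (Tue, Fri, Sat): 137 × 3 = 411.
The 2 extra days are Fri, Sat — 2 of them qualify.
Total: 411 + 2 = 413.

413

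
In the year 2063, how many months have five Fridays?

A month has five Fridays exactly when Friday falls within its first (length − 28) days.
Jan: 31 days, starts Mon → 5 of Mon, Tue, Wed
Feb: 28 days, starts Thu → 5 of (none)
Mar: 31 days, starts Thu → 5 of Thu, Fri, Sat ✓
Apr: 30 days, starts Sun → 5 of Sun, Mon
May: 31 days, starts Tue → 5 of Tue, Wed, Thu
Jun: 30 days, starts Fri → 5 of Fri, Sat ✓
Jul: 31 days, starts Sun → 5 of Sun, Mon, Tue
Aug: 31 days, starts Wed → 5 of Wed, Thu, Fri ✓
Sep: 30 days, starts Sat → 5 of Sat, Sun
Oct: 31 days, starts Mon → 5 of Mon, Tue, Wed
Nov: 30 days, starts Thu → 5 of Thu, Fri ✓
Dec: 31 days, starts Sat → 5 of Sat, Sun, Mon
Months with five Fridays: Mar, Jun, Aug, Nov.

4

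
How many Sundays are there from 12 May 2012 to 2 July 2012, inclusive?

8 Sundays

12 May 2012 is a Saturday.
That's 52 days from start to end, counting both.
52 = 7 × 7 + 3, so there are 7 full weeks plus 3 extra days.
Each full week contributes one Sunday: 7 so far.
The 3 extra days are Sat, Sun, Mon — 1 of them qualifies.
Total: 7 + 1 = 8.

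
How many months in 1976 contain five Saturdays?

4

A month has five Saturdays exactly when Saturday falls within its first (length − 28) days.
Jan: 31 days, starts Thu → 5 of Thu, Fri, Sat ✓
Feb: 29 days, starts Sun → 5 of Sun
Mar: 31 days, starts Mon → 5 of Mon, Tue, Wed
Apr: 30 days, starts Thu → 5 of Thu, Fri
May: 31 days, starts Sat → 5 of Sat, Sun, Mon ✓
Jun: 30 days, starts Tue → 5 of Tue, Wed
Jul: 31 days, starts Thu → 5 of Thu, Fri, Sat ✓
Aug: 31 days, starts Sun → 5 of Sun, Mon, Tue
Sep: 30 days, starts Wed → 5 of Wed, Thu
Oct: 31 days, starts Fri → 5 of Fri, Sat, Sun ✓
Nov: 30 days, starts Mon → 5 of Mon, Tue
Dec: 31 days, starts Wed → 5 of Wed, Thu, Fri
Months with five Saturdays: Jan, May, Jul, Oct.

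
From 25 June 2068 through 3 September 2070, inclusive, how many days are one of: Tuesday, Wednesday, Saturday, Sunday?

25 June 2068 is a Monday.
From 25 June 2068 to 3 September 2070 is 801 days inclusive.
801 = 7 × 114 + 3, so there are 114 full weeks plus 3 extra days.
Each full week contributes 4 days from the set (Tue, Wed, Sat, Sun): 114 × 4 = 456.
The 3 extra days are Mon, Tue, Wed — 2 of them qualify.
Total: 456 + 2 = 458.

458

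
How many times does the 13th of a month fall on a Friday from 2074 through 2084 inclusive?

Friday-the-13ths by year:
2074: Apr, Jul
2075: Sep, Dec
2076: Mar, Nov
2077: Aug
2078: May
2079: Jan, Oct
2080: Sep, Dec
2081: Jun
2082: Feb, Mar, Nov
2083: Aug
2084: Oct

18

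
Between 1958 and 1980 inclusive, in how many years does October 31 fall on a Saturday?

3

Day of week of October 31 in each year:
1958: Fri, 1959: Sat ✓, 1960: Mon, 1961: Tue, 1962: Wed, 1963: Thu, 1964: Sat ✓, 1965: Sun, 1966: Mon, 1967: Tue, 1968: Thu, 1969: Fri, 1970: Sat ✓, 1971: Sun, 1972: Tue, 1973: Wed, 1974: Thu, 1975: Fri, 1976: Sun, 1977: Mon, 1978: Tue, 1979: Wed, 1980: Fri
Saturdays: 1959, 1964, 1970.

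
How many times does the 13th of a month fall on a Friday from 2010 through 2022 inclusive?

Friday-the-13ths by year:
2010: Aug
2011: May
2012: Jan, Apr, Jul
2013: Sep, Dec
2014: Jun
2015: Feb, Mar, Nov
2016: May
2017: Jan, Oct
2018: Apr, Jul
2019: Sep, Dec
2020: Mar, Nov
2021: Aug
2022: May

22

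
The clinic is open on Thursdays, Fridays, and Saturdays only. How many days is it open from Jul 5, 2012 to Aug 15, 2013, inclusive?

Jul 5, 2012 is a Thursday.
That's 407 days from start to end, counting both.
407 = 7 × 58 + 1, so there are 58 full weeks plus 1 extra day.
Each full week contributes 3 days from the set (Thu, Fri, Sat): 58 × 3 = 174.
The 1 extra day is Thu — 1 of them qualifies.
Total: 174 + 1 = 175.

175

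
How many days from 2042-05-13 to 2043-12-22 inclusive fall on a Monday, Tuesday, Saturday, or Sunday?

2042-05-13 is a Tuesday.
That's 589 days from start to end, counting both.
589 = 7 × 84 + 1, so there are 84 full weeks plus 1 extra day.
Each full week contributes 4 days from the set (Mon, Tue, Sat, Sun): 84 × 4 = 336.
The 1 extra day is Tue — 1 of them qualifies.
Total: 336 + 1 = 337.

337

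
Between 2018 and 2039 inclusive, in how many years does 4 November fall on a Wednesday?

3

Day of week of November 4 in each year:
2018: Sun, 2019: Mon, 2020: Wed ✓, 2021: Thu, 2022: Fri, 2023: Sat, 2024: Mon, 2025: Tue, 2026: Wed ✓, 2027: Thu, 2028: Sat, 2029: Sun, 2030: Mon, 2031: Tue, 2032: Thu, 2033: Fri, 2034: Sat, 2035: Sun, 2036: Tue, 2037: Wed ✓, 2038: Thu, 2039: Fri
Wednesdays: 2020, 2026, 2037.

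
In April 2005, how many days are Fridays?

Apr 1, 2005 is a Friday.
That's 30 days from start to end, counting both.
30 = 7 × 4 + 2, so there are 4 full weeks plus 2 extra days.
Each full week contributes one Friday: 4 so far.
The 2 extra days are Fri, Sat — 1 of them qualifies.
Total: 4 + 1 = 5.

5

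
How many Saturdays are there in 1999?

1999-01-01 is a Friday.
The range spans 365 days (inclusive of both endpoints).
365 = 7 × 52 + 1, so there are 52 full weeks plus 1 extra day.
Each full week contributes one Saturday: 52 so far.
The 1 extra day is Fri — none qualify.
Total: 52 + 0 = 52.

52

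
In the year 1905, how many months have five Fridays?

A month has five Fridays exactly when Friday falls within its first (length − 28) days.
Jan: 31 days, starts Sun → 5 of Sun, Mon, Tue
Feb: 28 days, starts Wed → 5 of (none)
Mar: 31 days, starts Wed → 5 of Wed, Thu, Fri ✓
Apr: 30 days, starts Sat → 5 of Sat, Sun
May: 31 days, starts Mon → 5 of Mon, Tue, Wed
Jun: 30 days, starts Thu → 5 of Thu, Fri ✓
Jul: 31 days, starts Sat → 5 of Sat, Sun, Mon
Aug: 31 days, starts Tue → 5 of Tue, Wed, Thu
Sep: 30 days, starts Fri → 5 of Fri, Sat ✓
Oct: 31 days, starts Sun → 5 of Sun, Mon, Tue
Nov: 30 days, starts Wed → 5 of Wed, Thu
Dec: 31 days, starts Fri → 5 of Fri, Sat, Sun ✓
Months with five Fridays: Mar, Jun, Sep, Dec.

4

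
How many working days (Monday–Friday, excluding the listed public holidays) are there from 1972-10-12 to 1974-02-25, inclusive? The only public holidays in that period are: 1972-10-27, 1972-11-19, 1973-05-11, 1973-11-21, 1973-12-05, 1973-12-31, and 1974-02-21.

352

1972-10-12 is a Thursday.
That's 502 days from start to end, counting both.
502 = 7 × 71 + 5, so there are 71 full weeks plus 5 extra days.
Each full week contributes 5 weekdays (Mon–Fri): 71 × 5 = 355.
The 5 extra days are Thursday, Friday, Saturday, Sunday, Monday — 3 of them qualify.
Total: 355 + 3 = 358.
Holidays: 1972-10-27 (Fri); 1972-11-19 (Sun); 1973-05-11 (Fri); 1973-11-21 (Wed); 1973-12-05 (Wed); 1973-12-31 (Mon); 1974-02-21 (Thu).
6 of the 7 holidays fall on weekdays; the rest are weekends and were already excluded.
Business days: 358 − 6 = 352.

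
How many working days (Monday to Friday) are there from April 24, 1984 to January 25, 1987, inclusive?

719

April 24, 1984 is a Tuesday.
That's 1007 days from start to end, counting both.
1007 = 7 × 143 + 6, so there are 143 full weeks plus 6 extra days.
Each full week contributes 5 weekdays (Mon–Fri): 143 × 5 = 715.
The 6 extra days are Tue, Wed, Thu, Fri, Sat, Sun — 4 of them qualify.
Total: 715 + 4 = 719.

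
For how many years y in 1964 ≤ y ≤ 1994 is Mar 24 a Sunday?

Day of week of March 24 in each year:
1964: Tue, 1965: Wed, 1966: Thu, 1967: Fri, 1968: Sun ✓, 1969: Mon, 1970: Tue, 1971: Wed, 1972: Fri, 1973: Sat, 1974: Sun ✓, 1975: Mon, 1976: Wed, 1977: Thu, 1978: Fri, 1979: Sat, 1980: Mon, 1981: Tue, 1982: Wed, 1983: Thu, 1984: Sat, 1985: Sun ✓, 1986: Mon, 1987: Tue, 1988: Thu, 1989: Fri, 1990: Sat, 1991: Sun ✓, 1992: Tue, 1993: Wed, 1994: Thu
Sundays: 1968, 1974, 1985, 1991.

4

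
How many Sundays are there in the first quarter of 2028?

Jan 1, 2028 is a Saturday.
The range spans 91 days (inclusive of both endpoints).
91 = 7 × 13, so the span is exactly 13 full weeks.
Each full week contributes one Sunday: 13 so far.
Total: 13.

13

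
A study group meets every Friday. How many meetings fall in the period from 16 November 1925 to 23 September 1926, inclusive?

16 November 1925 is a Monday.
From 16 November 1925 to 23 September 1926 is 312 days inclusive.
312 = 7 × 44 + 4, so there are 44 full weeks plus 4 extra days.
Each full week contributes one Friday: 44 so far.
The 4 extra days are Mon, Tue, Wed, Thu — none qualify.
Total: 44 + 0 = 44.

44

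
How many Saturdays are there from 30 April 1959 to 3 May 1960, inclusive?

53

30 April 1959 is a Thursday.
From 30 April 1959 to 3 May 1960 is 370 days inclusive.
370 = 7 × 52 + 6, so there are 52 full weeks plus 6 extra days.
Each full week contributes one Saturday: 52 so far.
The 6 extra days are Thu, Fri, Sat, Sun, Mon, Tue — 1 of them qualifies.
Total: 52 + 1 = 53.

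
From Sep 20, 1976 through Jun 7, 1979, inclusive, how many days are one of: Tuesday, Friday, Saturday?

424

Sep 20, 1976 is a Monday.
The range spans 991 days (inclusive of both endpoints).
991 = 7 × 141 + 4, so there are 141 full weeks plus 4 extra days.
Each full week contributes 3 days from the set (Tue, Fri, Sat): 141 × 3 = 423.
The 4 extra days are Mon, Tue, Wed, Thu — 1 of them qualifies.
Total: 423 + 1 = 424.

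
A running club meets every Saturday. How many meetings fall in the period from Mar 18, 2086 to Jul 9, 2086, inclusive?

16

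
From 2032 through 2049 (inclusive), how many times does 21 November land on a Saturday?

3

Day of week of November 21 in each year:
2032: Sun, 2033: Mon, 2034: Tue, 2035: Wed, 2036: Fri, 2037: Sat ✓, 2038: Sun, 2039: Mon, 2040: Wed, 2041: Thu, 2042: Fri, 2043: Sat ✓, 2044: Mon, 2045: Tue, 2046: Wed, 2047: Thu, 2048: Sat ✓, 2049: Sun
Saturdays: 2037, 2043, 2048.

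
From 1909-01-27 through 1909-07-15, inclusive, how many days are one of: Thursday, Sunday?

49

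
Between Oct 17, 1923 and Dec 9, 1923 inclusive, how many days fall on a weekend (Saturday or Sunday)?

Oct 17, 1923 is a Wednesday.
From Oct 17, 1923 to Dec 9, 1923 is 54 days inclusive.
54 = 7 × 7 + 5, so there are 7 full weeks plus 5 extra days.
Each full week contributes 2 weekend days (Sat, Sun): 7 × 2 = 14.
The 5 extra days are Wednesday, Thursday, Friday, Saturday, Sunday — 2 of them qualify.
Total: 14 + 2 = 16.

16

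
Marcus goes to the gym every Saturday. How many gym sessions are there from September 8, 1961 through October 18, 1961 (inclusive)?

6

September 8, 1961 is a Friday.
From September 8, 1961 to October 18, 1961 is 41 days inclusive.
41 = 7 × 5 + 6, so there are 5 full weeks plus 6 extra days.
Each full week contributes one Saturday: 5 so far.
The 6 extra days are Friday, Saturday, Sunday, Monday, Tuesday, Wednesday — 1 of them qualifies.
Total: 5 + 1 = 6.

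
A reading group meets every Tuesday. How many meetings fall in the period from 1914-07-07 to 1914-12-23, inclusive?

1914-07-07 is a Tuesday.
That's 170 days from start to end, counting both.
170 = 7 × 24 + 2, so there are 24 full weeks plus 2 extra days.
Each full week contributes one Tuesday: 24 so far.
The 2 extra days are Tue, Wed — 1 of them qualifies.
Total: 24 + 1 = 25.

25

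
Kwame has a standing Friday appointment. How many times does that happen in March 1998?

4

March 1, 1998 is a Sunday.
That's 31 days from start to end, counting both.
31 = 7 × 4 + 3, so there are 4 full weeks plus 3 extra days.
Each full week contributes one Friday: 4 so far.
The 3 extra days are Sunday, Monday, Tuesday — none qualify.
Total: 4 + 0 = 4.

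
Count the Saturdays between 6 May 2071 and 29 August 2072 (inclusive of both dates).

69

6 May 2071 is a Wednesday.
That's 482 days from start to end, counting both.
482 = 7 × 68 + 6, so there are 68 full weeks plus 6 extra days.
Each full week contributes one Saturday: 68 so far.
The 6 extra days are Wednesday, Thursday, Friday, Saturday, Sunday, Monday — 1 of them qualifies.
Total: 68 + 1 = 69.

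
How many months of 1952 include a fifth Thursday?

A month has five Thursdays exactly when Thursday falls within its first (length − 28) days.
Jan: 31 days, starts Tue → 5 of Tue, Wed, Thu ✓
Feb: 29 days, starts Fri → 5 of Fri
Mar: 31 days, starts Sat → 5 of Sat, Sun, Mon
Apr: 30 days, starts Tue → 5 of Tue, Wed
May: 31 days, starts Thu → 5 of Thu, Fri, Sat ✓
Jun: 30 days, starts Sun → 5 of Sun, Mon
Jul: 31 days, starts Tue → 5 of Tue, Wed, Thu ✓
Aug: 31 days, starts Fri → 5 of Fri, Sat, Sun
Sep: 30 days, starts Mon → 5 of Mon, Tue
Oct: 31 days, starts Wed → 5 of Wed, Thu, Fri ✓
Nov: 30 days, starts Sat → 5 of Sat, Sun
Dec: 31 days, starts Mon → 5 of Mon, Tue, Wed
Months with five Thursdays: Jan, May, Jul, Oct.

4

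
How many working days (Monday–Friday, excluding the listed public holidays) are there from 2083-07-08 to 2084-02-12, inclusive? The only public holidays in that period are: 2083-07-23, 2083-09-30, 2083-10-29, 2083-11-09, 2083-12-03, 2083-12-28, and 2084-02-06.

151

2083-07-08 is a Thursday.
From 2083-07-08 to 2084-02-12 is 220 days inclusive.
220 = 7 × 31 + 3, so there are 31 full weeks plus 3 extra days.
Each full week contributes 5 weekdays (Mon–Fri): 31 × 5 = 155.
The 3 extra days are Thursday, Friday, Saturday — 2 of them qualify.
Total: 155 + 2 = 157.
Holidays: 2083-07-23 (Fri); 2083-09-30 (Thu); 2083-10-29 (Fri); 2083-11-09 (Tue); 2083-12-03 (Fri); 2083-12-28 (Tue); 2084-02-06 (Sun).
6 of the 7 holidays fall on weekdays; the rest are weekends and were already excluded.
Business days: 157 − 6 = 151.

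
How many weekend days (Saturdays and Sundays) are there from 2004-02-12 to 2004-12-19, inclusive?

90

2004-02-12 is a Thursday.
That's 312 days from start to end, counting both.
312 = 7 × 44 + 4, so there are 44 full weeks plus 4 extra days.
Each full week contributes 2 weekend days (Sat, Sun): 44 × 2 = 88.
The 4 extra days are Thu, Fri, Sat, Sun — 2 of them qualify.
Total: 88 + 2 = 90.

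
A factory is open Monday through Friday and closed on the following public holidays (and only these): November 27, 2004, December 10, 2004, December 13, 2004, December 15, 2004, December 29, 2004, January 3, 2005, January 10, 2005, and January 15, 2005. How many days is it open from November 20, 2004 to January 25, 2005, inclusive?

November 20, 2004 is a Saturday.
That's 67 days from start to end, counting both.
67 = 7 × 9 + 4, so there are 9 full weeks plus 4 extra days.
Each full week contributes 5 weekdays (Mon–Fri): 9 × 5 = 45.
The 4 extra days are Sat, Sun, Mon, Tue — 2 of them qualify.
Total: 45 + 2 = 47.
Holidays: November 27, 2004 (Sat); December 10, 2004 (Fri); December 13, 2004 (Mon); December 15, 2004 (Wed); December 29, 2004 (Wed); January 3, 2005 (Mon); January 10, 2005 (Mon); January 15, 2005 (Sat).
6 of the 8 holidays fall on weekdays; the rest are weekends and were already excluded.
Business days: 47 − 6 = 41.

41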